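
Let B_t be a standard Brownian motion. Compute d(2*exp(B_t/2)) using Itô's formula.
d(2*exp(B_t/2)) = (exp(B_t/2)/4) dt + (exp(B_t/2)) dB_t

Itô's formula for f(B_t) gives d f(B_t) = f'(B_t) dB_t + (1/2) f''(B_t) dt. Compute derivatives of f(x) = 2*exp(x/2):
  f'(x)  = exp(x/2)
  f''(x) = exp(x/2)/2
Substitute x = B_t and multiply the f'' term by 1/2:
  drift     = (1/2) * (exp(x/2)/2) evaluated at B_t = exp(B_t/2)/4
  diffusion = (exp(x/2)) evaluated at B_t = exp(B_t/2)
Therefore d(2*exp(B_t/2)) = (exp(B_t/2)/4) dt + (exp(B_t/2)) dB_t.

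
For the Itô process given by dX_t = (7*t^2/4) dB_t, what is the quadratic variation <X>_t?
<X>_t = 49*t^5/80

For an Itô process dX_t = a(t) dt + b(t) dB_t, the quadratic variation is <X>_t = int_0^t b(s)^2 ds (the drift term does not contribute). Here b(s) = 7*s^2/4, so
  b(s)^2 = 49*s^4/16.
Integrating from 0 to t:
  <X>_t = int_0^t (49*s^4/16) ds = 49*t^5/80.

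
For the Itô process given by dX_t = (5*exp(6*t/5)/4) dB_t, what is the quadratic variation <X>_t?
<X>_t = 125*exp(12*t/5)/192 - 125/192

For an Itô process dX_t = a(t) dt + b(t) dB_t, the quadratic variation is <X>_t = int_0^t b(s)^2 ds (the drift term does not contribute). Here b(s) = 5*exp(6*s/5)/4, so
  b(s)^2 = 25*exp(12*s/5)/16.
Integrating from 0 to t:
  <X>_t = int_0^t (25*exp(12*s/5)/16) ds = 125*exp(12*t/5)/192 - 125/192.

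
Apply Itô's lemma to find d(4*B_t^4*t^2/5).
d(4*B_t^4*t^2/5) = (8*B_t^2*t*(B_t^2 + 3*t)/5) dt + (16*B_t^3*t^2/5) dB_t

Itô's formula for f(t, x): d f(t, B_t) = (f_t + (1/2) f_xx) dt + f_x dB_t. Compute partials of f(t, x) = 4*t^2*x^4/5:
  f_t(t,x)  = 8*t*x^4/5
  f_x(t,x)  = 16*t^2*x^3/5
  f_xx(t,x) = 48*t^2*x^2/5
Assemble drift = f_t + (1/2) f_xx = 8*t*x^2*(3*t + x^2)/5 and diffusion = f_x = 16*t^2*x^3/5. Substituting x = B_t:
  d(4*B_t^4*t^2/5) = (8*B_t^2*t*(B_t^2 + 3*t)/5) dt + (16*B_t^3*t^2/5) dB_t.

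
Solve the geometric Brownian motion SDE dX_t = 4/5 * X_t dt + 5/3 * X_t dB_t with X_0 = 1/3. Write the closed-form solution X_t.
X_t = 1/3 * exp((-53/90) * t + (5/3) * B_t)

For GBM dX = mu X dt + sigma X dB with X_0 = x_0, apply Itô to Y = log X: dY = (mu - sigma^2/2) dt + sigma dB, so Y_t = log(x_0) + (mu - sigma^2/2) t + sigma B_t and hence X_t = x_0 * exp((mu - sigma^2/2) t + sigma B_t).
With mu = 4/5, sigma = 5/3, x_0 = 1/3, this gives:
  X_t = 1/3 * exp((-53/90) * t + (5/3) * B_t).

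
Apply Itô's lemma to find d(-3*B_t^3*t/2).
d(-3*B_t^3*t/2) = (3*B_t*(-B_t^2 - 3*t)/2) dt + (-9*B_t^2*t/2) dB_t

Itô's formula for f(t, x): d f(t, B_t) = (f_t + (1/2) f_xx) dt + f_x dB_t. Compute partials of f(t, x) = -3*t*x^3/2:
  f_t(t,x)  = -3*x^3/2
  f_x(t,x)  = -9*t*x^2/2
  f_xx(t,x) = -9*t*x
Assemble drift = f_t + (1/2) f_xx = 3*x*(-3*t - x^2)/2 and diffusion = f_x = -9*t*x^2/2. Substituting x = B_t:
  d(-3*B_t^3*t/2) = (3*B_t*(-B_t^2 - 3*t)/2) dt + (-9*B_t^2*t/2) dB_t.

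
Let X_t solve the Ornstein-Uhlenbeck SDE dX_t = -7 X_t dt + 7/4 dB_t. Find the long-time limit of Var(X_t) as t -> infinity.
lim Var(X_t) = 7/32

The OU SDE dX = -theta X dt + sigma dB admits the integrating factor exp(theta t): d(exp(theta t) X_t) = sigma exp(theta t) dB_t. Integrating from 0 to t gives X_t = x_0 * exp(-theta t) + sigma * int_0^t exp(-theta (t-s)) dB_s for any initial x_0. The Itô integral has variance (by the Itô isometry) sigma^2 * int_0^t exp(-2 theta (t - s)) ds = sigma^2 * (1 - exp(-2 theta t)) / (2 theta), independent of x_0.
With theta = 7, sigma = 7/4:
  Var(X_t) = (7/4)^2 * (1 - exp(-2*7 t)) / (2 * 7) = 7/32 - 7*exp(-14*t)/32.
As t -> infinity, exp(-2*7 t) -> 0, so the stationary variance is sigma^2 / (2 theta) = 7/32.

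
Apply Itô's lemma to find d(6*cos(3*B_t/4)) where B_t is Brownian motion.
d(6*cos(3*B_t/4)) = (-27*cos(3*B_t/4)/16) dt + (-9*sin(3*B_t/4)/2) dB_t

Itô's formula for f(B_t) gives d f(B_t) = f'(B_t) dB_t + (1/2) f''(B_t) dt. Compute derivatives of f(x) = 6*cos(3*x/4):
  f'(x)  = -9*sin(3*x/4)/2
  f''(x) = -27*cos(3*x/4)/8
Substitute x = B_t and multiply the f'' term by 1/2:
  drift     = (1/2) * (-27*cos(3*x/4)/8) evaluated at B_t = -27*cos(3*B_t/4)/16
  diffusion = (-9*sin(3*x/4)/2) evaluated at B_t = -9*sin(3*B_t/4)/2
Therefore d(6*cos(3*B_t/4)) = (-27*cos(3*B_t/4)/16) dt + (-9*sin(3*B_t/4)/2) dB_t.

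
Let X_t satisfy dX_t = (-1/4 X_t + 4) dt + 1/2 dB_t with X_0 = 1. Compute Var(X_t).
Var(X_t) = 1/2 - exp(-t/2)/2

The variance V(t) = Var(X_t) satisfies V'(t) = 2 a V(t) + c^2 with V(0) = 0 (drift coefficient is linear in X, diffusion is constant). With a = -1/4, c = 1/2, the solution is
  V(t) = (c^2 / (2 a)) * (exp(2 a t) - 1)
       = ((1/2)^2 / (2*(-1/4))) * (exp((-1/2) t) - 1)
       = 1/2 - exp(-t/2)/2.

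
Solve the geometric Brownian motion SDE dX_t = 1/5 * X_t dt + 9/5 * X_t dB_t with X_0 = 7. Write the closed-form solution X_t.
X_t = 7 * exp((-71/50) * t + (9/5) * B_t)

For GBM dX = mu X dt + sigma X dB with X_0 = x_0, apply Itô to Y = log X: dY = (mu - sigma^2/2) dt + sigma dB, so Y_t = log(x_0) + (mu - sigma^2/2) t + sigma B_t and hence X_t = x_0 * exp((mu - sigma^2/2) t + sigma B_t).
With mu = 1/5, sigma = 9/5, x_0 = 7, this gives:
  X_t = 7 * exp((-71/50) * t + (9/5) * B_t).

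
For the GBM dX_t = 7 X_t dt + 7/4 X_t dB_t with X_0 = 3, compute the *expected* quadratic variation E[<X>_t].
E[<X>_t] = 21*exp(273*t/16)/13 - 21/13

<X>_t = int_0^t ((7/4) * X_s)^2 ds. Taking expectation inside the integral: E[<X>_t] = (7/4)^2 * int_0^t E[X_s^2] ds. For GBM, E[X_s^2] = x_0^2 * exp((2 mu + sigma^2) s). Integrating:
  E[<X>_t] = (7/4)^2 * 3^2 * (exp((2*7 + (7/4)^2) t) - 1) / (2*7 + (7/4)^2)
           = (7/4)^2 * 3^2 * (exp((273/16) t) - 1) / (273/16) = 21*exp(273*t/16)/13 - 21/13.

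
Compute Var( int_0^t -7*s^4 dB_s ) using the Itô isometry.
Var = 49*t^9/9

The Itô integral of a deterministic integrand f(s) has mean 0 because each increment f(s) * (B_{s+ds} - B_s) has mean 0. By the Itô isometry:
  Var( int_0^t f(s) dB_s ) = E[ (int_0^t f(s) dB_s)^2 ] = int_0^t f(s)^2 ds.
Here f(s) = -7*s^4, so f(s)^2 = 49*s^8. Integrate:
  int_0^t (49*s^8) ds = 49*t^9/9.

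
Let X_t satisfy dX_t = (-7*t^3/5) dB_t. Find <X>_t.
<X>_t = 7*t^7/25

For an Itô process dX_t = a(t) dt + b(t) dB_t, the quadratic variation is <X>_t = int_0^t b(s)^2 ds (the drift term does not contribute). Here b(s) = -7*s^3/5, so
  b(s)^2 = 49*s^6/25.
Integrating from 0 to t:
  <X>_t = int_0^t (49*s^6/25) ds = 7*t^7/25.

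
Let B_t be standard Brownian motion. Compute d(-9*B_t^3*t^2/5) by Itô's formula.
d(-9*B_t^3*t^2/5) = (9*B_t*t*(-2*B_t^2 - 3*t)/5) dt + (-27*B_t^2*t^2/5) dB_t

Itô's formula for f(t, x): d f(t, B_t) = (f_t + (1/2) f_xx) dt + f_x dB_t. Compute partials of f(t, x) = -9*t^2*x^3/5:
  f_t(t,x)  = -18*t*x^3/5
  f_x(t,x)  = -27*t^2*x^2/5
  f_xx(t,x) = -54*t^2*x/5
Assemble drift = f_t + (1/2) f_xx = 9*t*x*(-3*t - 2*x^2)/5 and diffusion = f_x = -27*t^2*x^2/5. Substituting x = B_t:
  d(-9*B_t^3*t^2/5) = (9*B_t*t*(-2*B_t^2 - 3*t)/5) dt + (-27*B_t^2*t^2/5) dB_t.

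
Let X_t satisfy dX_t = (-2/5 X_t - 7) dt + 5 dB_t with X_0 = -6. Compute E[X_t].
E[X_t] = -35/2 + 23*exp(-2*t/5)/2

Taking expectations and using E[dB_t] = 0, the mean m(t) = E[X_t] satisfies the ODE m'(t) = a m(t) + b with m(0) = x_0. With a = -2/5, b = -7, x_0 = -6, the solution is
  m(t) = x_0 * exp(a t) + (b/a) * (exp(a t) - 1)
       = (-6) * exp((-2/5) t) + ((-7)/(-2/5)) * (exp((-2/5) t) - 1)
       = -35/2 + 23*exp(-2*t/5)/2.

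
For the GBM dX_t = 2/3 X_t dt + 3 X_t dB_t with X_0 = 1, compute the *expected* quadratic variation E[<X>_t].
E[<X>_t] = 27*exp(31*t/3)/31 - 27/31

<X>_t = int_0^t (3 * X_s)^2 ds. Taking expectation inside the integral: E[<X>_t] = 3^2 * int_0^t E[X_s^2] ds. For GBM, E[X_s^2] = x_0^2 * exp((2 mu + sigma^2) s). Integrating:
  E[<X>_t] = 3^2 * 1^2 * (exp((2*(2/3) + 3^2) t) - 1) / (2*(2/3) + 3^2)
           = 3^2 * 1^2 * (exp((31/3) t) - 1) / (31/3) = 27*exp(31*t/3)/31 - 27/31.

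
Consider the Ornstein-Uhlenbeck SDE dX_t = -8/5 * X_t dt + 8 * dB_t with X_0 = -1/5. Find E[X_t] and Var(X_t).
E[X_t] = -exp(-8*t/5)/5; Var(X_t) = 20 - 20*exp(-16*t/5)

The OU SDE dX = -theta X dt + sigma dB admits the integrating factor exp(theta t): d(exp(theta t) X_t) = sigma exp(theta t) dB_t. Integrating from 0 to t:
  X_t = x_0 * exp(-theta t) + sigma * int_0^t exp(-theta (t-s)) dB_s.
The Itô integral has mean 0 and (by the Itô isometry) variance sigma^2 * int_0^t exp(-2 theta (t - s)) ds = sigma^2 * (1 - exp(-2 theta t)) / (2 theta).
With theta = 8/5, sigma = 8, x_0 = -1/5:
  E[X_t] = -1/5 * exp(-8/5 t) = -exp(-8*t/5)/5
  Var(X_t) = (8)^2 * (1 - exp(-2*8/5 t)) / (2 * 8/5) = 20 - 20*exp(-16*t/5).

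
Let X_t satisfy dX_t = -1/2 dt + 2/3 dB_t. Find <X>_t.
<X>_t = 4*t/9

For an Itô process dX_t = a(t) dt + b(t) dB_t, the quadratic variation is <X>_t = int_0^t b(s)^2 ds (the drift term does not contribute). Here b(s) = 2/3, so
  b(s)^2 = 4/9.
Integrating from 0 to t:
  <X>_t = int_0^t (4/9) ds = 4*t/9.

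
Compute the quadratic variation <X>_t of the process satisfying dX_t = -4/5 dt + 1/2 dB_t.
<X>_t = t/4

For an Itô process dX_t = a(t) dt + b(t) dB_t, the quadratic variation is <X>_t = int_0^t b(s)^2 ds (the drift term does not contribute). Here b(s) = 1/2, so
  b(s)^2 = 1/4.
Integrating from 0 to t:
  <X>_t = int_0^t (1/4) ds = t/4.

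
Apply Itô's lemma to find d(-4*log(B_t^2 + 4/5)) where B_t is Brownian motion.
d(-4*log(B_t^2 + 4/5)) = (20*(5*B_t^2 - 4)/(5*B_t^2 + 4)^2) dt + (-40*B_t/(5*B_t^2 + 4)) dB_t

Itô's formula for f(B_t) gives d f(B_t) = f'(B_t) dB_t + (1/2) f''(B_t) dt. Compute derivatives of f(x) = -4*log(x^2 + 4/5):
  f'(x)  = -40*x/(5*x^2 + 4)
  f''(x) = 40*(5*x^2 - 4)/(5*x^2 + 4)^2
Substitute x = B_t and multiply the f'' term by 1/2:
  drift     = (1/2) * (40*(5*x^2 - 4)/(5*x^2 + 4)^2) evaluated at B_t = 20*(5*B_t^2 - 4)/(5*B_t^2 + 4)^2
  diffusion = (-40*x/(5*x^2 + 4)) evaluated at B_t = -40*B_t/(5*B_t^2 + 4)
Therefore d(-4*log(B_t^2 + 4/5)) = (20*(5*B_t^2 - 4)/(5*B_t^2 + 4)^2) dt + (-40*B_t/(5*B_t^2 + 4)) dB_t.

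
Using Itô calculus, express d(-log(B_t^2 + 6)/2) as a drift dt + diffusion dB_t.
d(-log(B_t^2 + 6)/2) = ((B_t^2 - 6)/(2*(B_t^2 + 6)^2)) dt + (-B_t/(B_t^2 + 6)) dB_t

Itô's formula for f(B_t) gives d f(B_t) = f'(B_t) dB_t + (1/2) f''(B_t) dt. Compute derivatives of f(x) = -log(x^2 + 6)/2:
  f'(x)  = -x/(x^2 + 6)
  f''(x) = (x^2 - 6)/(x^2 + 6)^2
Substitute x = B_t and multiply the f'' term by 1/2:
  drift     = (1/2) * ((x^2 - 6)/(x^2 + 6)^2) evaluated at B_t = (B_t^2 - 6)/(2*(B_t^2 + 6)^2)
  diffusion = (-x/(x^2 + 6)) evaluated at B_t = -B_t/(B_t^2 + 6)
Therefore d(-log(B_t^2 + 6)/2) = ((B_t^2 - 6)/(2*(B_t^2 + 6)^2)) dt + (-B_t/(B_t^2 + 6)) dB_t.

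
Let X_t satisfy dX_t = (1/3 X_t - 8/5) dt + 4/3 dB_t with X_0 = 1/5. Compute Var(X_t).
Var(X_t) = 8*exp(2*t/3)/3 - 8/3

The variance V(t) = Var(X_t) satisfies V'(t) = 2 a V(t) + c^2 with V(0) = 0 (drift coefficient is linear in X, diffusion is constant). With a = 1/3, c = 4/3, the solution is
  V(t) = (c^2 / (2 a)) * (exp(2 a t) - 1)
       = ((4/3)^2 / (2*(1/3))) * (exp((2/3) t) - 1)
       = 8*exp(2*t/3)/3 - 8/3.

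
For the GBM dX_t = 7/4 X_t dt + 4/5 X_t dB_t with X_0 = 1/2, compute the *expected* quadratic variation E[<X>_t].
E[<X>_t] = 8*exp(207*t/50)/207 - 8/207

<X>_t = int_0^t ((4/5) * X_s)^2 ds. Taking expectation inside the integral: E[<X>_t] = (4/5)^2 * int_0^t E[X_s^2] ds. For GBM, E[X_s^2] = x_0^2 * exp((2 mu + sigma^2) s). Integrating:
  E[<X>_t] = (4/5)^2 * (1/2)^2 * (exp((2*(7/4) + (4/5)^2) t) - 1) / (2*(7/4) + (4/5)^2)
           = (4/5)^2 * (1/2)^2 * (exp((207/50) t) - 1) / (207/50) = 8*exp(207*t/50)/207 - 8/207.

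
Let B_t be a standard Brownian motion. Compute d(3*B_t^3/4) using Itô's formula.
d(3*B_t^3/4) = (9*B_t/4) dt + (9*B_t^2/4) dB_t

Itô's formula for f(B_t) gives d f(B_t) = f'(B_t) dB_t + (1/2) f''(B_t) dt. Compute derivatives of f(x) = 3*x^3/4:
  f'(x)  = 9*x^2/4
  f''(x) = 9*x/2
Substitute x = B_t and multiply the f'' term by 1/2:
  drift     = (1/2) * (9*x/2) evaluated at B_t = 9*B_t/4
  diffusion = (9*x^2/4) evaluated at B_t = 9*B_t^2/4
Therefore d(3*B_t^3/4) = (9*B_t/4) dt + (9*B_t^2/4) dB_t.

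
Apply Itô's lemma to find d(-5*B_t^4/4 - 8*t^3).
d(-5*B_t^4/4 - 8*t^3) = (-15*B_t^2/2 - 24*t^2) dt + (-5*B_t^3) dB_t

Itô's formula for f(t, x): d f(t, B_t) = (f_t + (1/2) f_xx) dt + f_x dB_t. Compute partials of f(t, x) = -8*t^3 - 5*x^4/4:
  f_t(t,x)  = -24*t^2
  f_x(t,x)  = -5*x^3
  f_xx(t,x) = -15*x^2
Assemble drift = f_t + (1/2) f_xx = -24*t^2 - 15*x^2/2 and diffusion = f_x = -5*x^3. Substituting x = B_t:
  d(-5*B_t^4/4 - 8*t^3) = (-15*B_t^2/2 - 24*t^2) dt + (-5*B_t^3) dB_t.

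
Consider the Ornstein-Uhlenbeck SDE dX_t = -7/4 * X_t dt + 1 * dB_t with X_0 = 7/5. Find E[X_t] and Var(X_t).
E[X_t] = 7*exp(-7*t/4)/5; Var(X_t) = 2/7 - 2*exp(-7*t/2)/7

The OU SDE dX = -theta X dt + sigma dB admits the integrating factor exp(theta t): d(exp(theta t) X_t) = sigma exp(theta t) dB_t. Integrating from 0 to t:
  X_t = x_0 * exp(-theta t) + sigma * int_0^t exp(-theta (t-s)) dB_s.
The Itô integral has mean 0 and (by the Itô isometry) variance sigma^2 * int_0^t exp(-2 theta (t - s)) ds = sigma^2 * (1 - exp(-2 theta t)) / (2 theta).
With theta = 7/4, sigma = 1, x_0 = 7/5:
  E[X_t] = 7/5 * exp(-7/4 t) = 7*exp(-7*t/4)/5
  Var(X_t) = (1)^2 * (1 - exp(-2*7/4 t)) / (2 * 7/4) = 2/7 - 2*exp(-7*t/2)/7.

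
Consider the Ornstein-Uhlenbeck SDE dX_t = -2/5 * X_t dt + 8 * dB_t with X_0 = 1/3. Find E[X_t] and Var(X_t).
E[X_t] = exp(-2*t/5)/3; Var(X_t) = 80 - 80*exp(-4*t/5)

The OU SDE dX = -theta X dt + sigma dB admits the integrating factor exp(theta t): d(exp(theta t) X_t) = sigma exp(theta t) dB_t. Integrating from 0 to t:
  X_t = x_0 * exp(-theta t) + sigma * int_0^t exp(-theta (t-s)) dB_s.
The Itô integral has mean 0 and (by the Itô isometry) variance sigma^2 * int_0^t exp(-2 theta (t - s)) ds = sigma^2 * (1 - exp(-2 theta t)) / (2 theta).
With theta = 2/5, sigma = 8, x_0 = 1/3:
  E[X_t] = 1/3 * exp(-2/5 t) = exp(-2*t/5)/3
  Var(X_t) = (8)^2 * (1 - exp(-2*2/5 t)) / (2 * 2/5) = 80 - 80*exp(-4*t/5).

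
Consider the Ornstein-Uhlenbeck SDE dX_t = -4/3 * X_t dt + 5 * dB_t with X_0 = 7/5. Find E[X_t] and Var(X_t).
E[X_t] = 7*exp(-4*t/3)/5; Var(X_t) = 75/8 - 75*exp(-8*t/3)/8

The OU SDE dX = -theta X dt + sigma dB admits the integrating factor exp(theta t): d(exp(theta t) X_t) = sigma exp(theta t) dB_t. Integrating from 0 to t:
  X_t = x_0 * exp(-theta t) + sigma * int_0^t exp(-theta (t-s)) dB_s.
The Itô integral has mean 0 and (by the Itô isometry) variance sigma^2 * int_0^t exp(-2 theta (t - s)) ds = sigma^2 * (1 - exp(-2 theta t)) / (2 theta).
With theta = 4/3, sigma = 5, x_0 = 7/5:
  E[X_t] = 7/5 * exp(-4/3 t) = 7*exp(-4*t/3)/5
  Var(X_t) = (5)^2 * (1 - exp(-2*4/3 t)) / (2 * 4/3) = 75/8 - 75*exp(-8*t/3)/8.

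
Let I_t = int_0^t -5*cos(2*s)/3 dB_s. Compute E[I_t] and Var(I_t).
E[I_t] = 0; Var(I_t) = 25*t/18 + 25*sin(4*t)/72

The Itô integral of a deterministic integrand f(s) has mean 0 because each increment f(s) * (B_{s+ds} - B_s) has mean 0. By the Itô isometry:
  Var( int_0^t f(s) dB_s ) = E[ (int_0^t f(s) dB_s)^2 ] = int_0^t f(s)^2 ds.
Here f(s) = -5*cos(2*s)/3, so f(s)^2 = 25*cos(2*s)^2/9. Integrate:
  int_0^t (25*cos(2*s)^2/9) ds = 25*t/18 + 25*sin(4*t)/72.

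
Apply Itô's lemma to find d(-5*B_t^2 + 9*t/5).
d(-5*B_t^2 + 9*t/5) = (-16/5) dt + (-10*B_t) dB_t

Itô's formula for f(t, x): d f(t, B_t) = (f_t + (1/2) f_xx) dt + f_x dB_t. Compute partials of f(t, x) = 9*t/5 - 5*x^2:
  f_t(t,x)  = 9/5
  f_x(t,x)  = -10*x
  f_xx(t,x) = -10
Assemble drift = f_t + (1/2) f_xx = -16/5 and diffusion = f_x = -10*x. Substituting x = B_t:
  d(-5*B_t^2 + 9*t/5) = (-16/5) dt + (-10*B_t) dB_t.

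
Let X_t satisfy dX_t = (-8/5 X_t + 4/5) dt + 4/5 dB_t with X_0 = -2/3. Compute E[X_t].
E[X_t] = 1/2 - 7*exp(-8*t/5)/6

Taking expectations and using E[dB_t] = 0, the mean m(t) = E[X_t] satisfies the ODE m'(t) = a m(t) + b with m(0) = x_0. With a = -8/5, b = 4/5, x_0 = -2/3, the solution is
  m(t) = x_0 * exp(a t) + (b/a) * (exp(a t) - 1)
       = (-2/3) * exp((-8/5) t) + ((4/5)/(-8/5)) * (exp((-8/5) t) - 1)
       = 1/2 - 7*exp(-8*t/5)/6.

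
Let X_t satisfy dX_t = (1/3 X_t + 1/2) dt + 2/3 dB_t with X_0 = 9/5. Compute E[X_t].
E[X_t] = 33*exp(t/3)/10 - 3/2

Taking expectations and using E[dB_t] = 0, the mean m(t) = E[X_t] satisfies the ODE m'(t) = a m(t) + b with m(0) = x_0. With a = 1/3, b = 1/2, x_0 = 9/5, the solution is
  m(t) = x_0 * exp(a t) + (b/a) * (exp(a t) - 1)
       = (9/5) * exp((1/3) t) + ((1/2)/(1/3)) * (exp((1/3) t) - 1)
       = 33*exp(t/3)/10 - 3/2.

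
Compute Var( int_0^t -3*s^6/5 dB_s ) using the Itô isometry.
Var = 9*t^13/325

The Itô integral of a deterministic integrand f(s) has mean 0 because each increment f(s) * (B_{s+ds} - B_s) has mean 0. By the Itô isometry:
  Var( int_0^t f(s) dB_s ) = E[ (int_0^t f(s) dB_s)^2 ] = int_0^t f(s)^2 ds.
Here f(s) = -3*s^6/5, so f(s)^2 = 9*s^12/25. Integrate:
  int_0^t (9*s^12/25) ds = 9*t^13/325.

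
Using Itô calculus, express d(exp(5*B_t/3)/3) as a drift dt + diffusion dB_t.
d(exp(5*B_t/3)/3) = (25*exp(5*B_t/3)/54) dt + (5*exp(5*B_t/3)/9) dB_t

Itô's formula for f(B_t) gives d f(B_t) = f'(B_t) dB_t + (1/2) f''(B_t) dt. Compute derivatives of f(x) = exp(5*x/3)/3:
  f'(x)  = 5*exp(5*x/3)/9
  f''(x) = 25*exp(5*x/3)/27
Substitute x = B_t and multiply the f'' term by 1/2:
  drift     = (1/2) * (25*exp(5*x/3)/27) evaluated at B_t = 25*exp(5*B_t/3)/54
  diffusion = (5*exp(5*x/3)/9) evaluated at B_t = 5*exp(5*B_t/3)/9
Therefore d(exp(5*B_t/3)/3) = (25*exp(5*B_t/3)/54) dt + (5*exp(5*B_t/3)/9) dB_t.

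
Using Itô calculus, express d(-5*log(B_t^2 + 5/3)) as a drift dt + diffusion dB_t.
d(-5*log(B_t^2 + 5/3)) = (15*(3*B_t^2 - 5)/(3*B_t^2 + 5)^2) dt + (-30*B_t/(3*B_t^2 + 5)) dB_t

Itô's formula for f(B_t) gives d f(B_t) = f'(B_t) dB_t + (1/2) f''(B_t) dt. Compute derivatives of f(x) = -5*log(x^2 + 5/3):
  f'(x)  = -30*x/(3*x^2 + 5)
  f''(x) = 30*(3*x^2 - 5)/(3*x^2 + 5)^2
Substitute x = B_t and multiply the f'' term by 1/2:
  drift     = (1/2) * (30*(3*x^2 - 5)/(3*x^2 + 5)^2) evaluated at B_t = 15*(3*B_t^2 - 5)/(3*B_t^2 + 5)^2
  diffusion = (-30*x/(3*x^2 + 5)) evaluated at B_t = -30*B_t/(3*B_t^2 + 5)
Therefore d(-5*log(B_t^2 + 5/3)) = (15*(3*B_t^2 - 5)/(3*B_t^2 + 5)^2) dt + (-30*B_t/(3*B_t^2 + 5)) dB_t.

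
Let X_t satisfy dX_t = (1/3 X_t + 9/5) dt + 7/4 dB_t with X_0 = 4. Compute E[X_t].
E[X_t] = 47*exp(t/3)/5 - 27/5

Taking expectations and using E[dB_t] = 0, the mean m(t) = E[X_t] satisfies the ODE m'(t) = a m(t) + b with m(0) = x_0. With a = 1/3, b = 9/5, x_0 = 4, the solution is
  m(t) = x_0 * exp(a t) + (b/a) * (exp(a t) - 1)
       = 4 * exp((1/3) t) + ((9/5)/(1/3)) * (exp((1/3) t) - 1)
       = 47*exp(t/3)/5 - 27/5.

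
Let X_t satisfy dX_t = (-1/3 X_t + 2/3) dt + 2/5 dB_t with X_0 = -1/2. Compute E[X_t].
E[X_t] = 2 - 5*exp(-t/3)/2

Taking expectations and using E[dB_t] = 0, the mean m(t) = E[X_t] satisfies the ODE m'(t) = a m(t) + b with m(0) = x_0. With a = -1/3, b = 2/3, x_0 = -1/2, the solution is
  m(t) = x_0 * exp(a t) + (b/a) * (exp(a t) - 1)
       = (-1/2) * exp((-1/3) t) + ((2/3)/(-1/3)) * (exp((-1/3) t) - 1)
       = 2 - 5*exp(-t/3)/2.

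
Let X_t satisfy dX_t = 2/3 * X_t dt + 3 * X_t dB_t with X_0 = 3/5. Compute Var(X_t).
Var(X_t) = 9*(exp(9*t) - 1)*exp(4*t/3)/25

For GBM dX = mu X dt + sigma X dB with X_0 = x_0, apply Itô to Y = log X: dY = (mu - sigma^2/2) dt + sigma dB, so Y_t = log(x_0) + (mu - sigma^2/2) t + sigma B_t and hence X_t = x_0 * exp((mu - sigma^2/2) t + sigma B_t).
With mu = 2/3, sigma = 3, x_0 = 3/5, this gives:
  X_t = 3/5 * exp((-23/6) * t + (3) * B_t).
Since sigma*B_t ~ Normal(0, sigma^2 t), E[exp(sigma*B_t)] = exp(sigma^2 t / 2); so E[X_t] = x_0 * exp((mu - sigma^2/2) t) * exp(sigma^2 t / 2) = x_0 * exp(mu t) = 3*exp(2*t/3)/5.
Var(X_t) = E[X_t^2] - (E[X_t])^2 = x_0^2 * exp(2 mu t) * (exp(sigma^2 t) - 1) = 9*(exp(9*t) - 1)*exp(4*t/3)/25.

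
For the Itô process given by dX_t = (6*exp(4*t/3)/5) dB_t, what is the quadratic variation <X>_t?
<X>_t = 27*exp(8*t/3)/50 - 27/50

For an Itô process dX_t = a(t) dt + b(t) dB_t, the quadratic variation is <X>_t = int_0^t b(s)^2 ds (the drift term does not contribute). Here b(s) = 6*exp(4*s/3)/5, so
  b(s)^2 = 36*exp(8*s/3)/25.
Integrating from 0 to t:
  <X>_t = int_0^t (36*exp(8*s/3)/25) ds = 27*exp(8*t/3)/50 - 27/50.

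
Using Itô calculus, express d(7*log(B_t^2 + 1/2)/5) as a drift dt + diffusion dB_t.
d(7*log(B_t^2 + 1/2)/5) = (14*(1 - 2*B_t^2)/(5*(2*B_t^2 + 1)^2)) dt + (28*B_t/(5*(2*B_t^2 + 1))) dB_t

Itô's formula for f(B_t) gives d f(B_t) = f'(B_t) dB_t + (1/2) f''(B_t) dt. Compute derivatives of f(x) = 7*log(x^2 + 1/2)/5:
  f'(x)  = 28*x/(5*(2*x^2 + 1))
  f''(x) = 28*(1 - 2*x^2)/(5*(2*x^2 + 1)^2)
Substitute x = B_t and multiply the f'' term by 1/2:
  drift     = (1/2) * (28*(1 - 2*x^2)/(5*(2*x^2 + 1)^2)) evaluated at B_t = 14*(1 - 2*B_t^2)/(5*(2*B_t^2 + 1)^2)
  diffusion = (28*x/(5*(2*x^2 + 1))) evaluated at B_t = 28*B_t/(5*(2*B_t^2 + 1))
Therefore d(7*log(B_t^2 + 1/2)/5) = (14*(1 - 2*B_t^2)/(5*(2*B_t^2 + 1)^2)) dt + (28*B_t/(5*(2*B_t^2 + 1))) dB_t.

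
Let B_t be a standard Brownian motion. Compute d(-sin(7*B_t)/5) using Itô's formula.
d(-sin(7*B_t)/5) = (49*sin(7*B_t)/10) dt + (-7*cos(7*B_t)/5) dB_t

Itô's formula for f(B_t) gives d f(B_t) = f'(B_t) dB_t + (1/2) f''(B_t) dt. Compute derivatives of f(x) = -sin(7*x)/5:
  f'(x)  = -7*cos(7*x)/5
  f''(x) = 49*sin(7*x)/5
Substitute x = B_t and multiply the f'' term by 1/2:
  drift     = (1/2) * (49*sin(7*x)/5) evaluated at B_t = 49*sin(7*B_t)/10
  diffusion = (-7*cos(7*x)/5) evaluated at B_t = -7*cos(7*B_t)/5
Therefore d(-sin(7*B_t)/5) = (49*sin(7*B_t)/10) dt + (-7*cos(7*B_t)/5) dB_t.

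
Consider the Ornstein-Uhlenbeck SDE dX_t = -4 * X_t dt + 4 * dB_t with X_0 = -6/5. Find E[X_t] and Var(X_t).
E[X_t] = -6*exp(-4*t)/5; Var(X_t) = 2 - 2*exp(-8*t)

The OU SDE dX = -theta X dt + sigma dB admits the integrating factor exp(theta t): d(exp(theta t) X_t) = sigma exp(theta t) dB_t. Integrating from 0 to t:
  X_t = x_0 * exp(-theta t) + sigma * int_0^t exp(-theta (t-s)) dB_s.
The Itô integral has mean 0 and (by the Itô isometry) variance sigma^2 * int_0^t exp(-2 theta (t - s)) ds = sigma^2 * (1 - exp(-2 theta t)) / (2 theta).
With theta = 4, sigma = 4, x_0 = -6/5:
  E[X_t] = -6/5 * exp(-4 t) = -6*exp(-4*t)/5
  Var(X_t) = (4)^2 * (1 - exp(-2*4 t)) / (2 * 4) = 2 - 2*exp(-8*t).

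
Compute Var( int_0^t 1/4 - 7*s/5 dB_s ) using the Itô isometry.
Var = t*(784*t^2 - 420*t + 75)/1200

The Itô integral of a deterministic integrand f(s) has mean 0 because each increment f(s) * (B_{s+ds} - B_s) has mean 0. By the Itô isometry:
  Var( int_0^t f(s) dB_s ) = E[ (int_0^t f(s) dB_s)^2 ] = int_0^t f(s)^2 ds.
Here f(s) = 1/4 - 7*s/5, so f(s)^2 = (28*s - 5)^2/400. Integrate:
  int_0^t ((28*s - 5)^2/400) ds = t*(784*t^2 - 420*t + 75)/1200.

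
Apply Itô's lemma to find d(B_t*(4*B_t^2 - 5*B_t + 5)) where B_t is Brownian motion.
d(B_t*(4*B_t^2 - 5*B_t + 5)) = (12*B_t - 5) dt + (12*B_t^2 - 10*B_t + 5) dB_t

Itô's formula for f(B_t) gives d f(B_t) = f'(B_t) dB_t + (1/2) f''(B_t) dt. Compute derivatives of f(x) = x*(4*x^2 - 5*x + 5):
  f'(x)  = 12*x^2 - 10*x + 5
  f''(x) = 24*x - 10
Substitute x = B_t and multiply the f'' term by 1/2:
  drift     = (1/2) * (24*x - 10) evaluated at B_t = 12*B_t - 5
  diffusion = (12*x^2 - 10*x + 5) evaluated at B_t = 12*B_t^2 - 10*B_t + 5
Therefore d(B_t*(4*B_t^2 - 5*B_t + 5)) = (12*B_t - 5) dt + (12*B_t^2 - 10*B_t + 5) dB_t.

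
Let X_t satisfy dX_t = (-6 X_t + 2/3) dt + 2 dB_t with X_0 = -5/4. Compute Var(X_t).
Var(X_t) = 1/3 - exp(-12*t)/3

The variance V(t) = Var(X_t) satisfies V'(t) = 2 a V(t) + c^2 with V(0) = 0 (drift coefficient is linear in X, diffusion is constant). With a = -6, c = 2, the solution is
  V(t) = (c^2 / (2 a)) * (exp(2 a t) - 1)
       = (2^2 / (2*(-6))) * (exp((-12) t) - 1)
       = 1/3 - exp(-12*t)/3.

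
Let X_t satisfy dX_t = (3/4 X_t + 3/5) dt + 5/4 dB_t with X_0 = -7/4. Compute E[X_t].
E[X_t] = -19*exp(3*t/4)/20 - 4/5

Taking expectations and using E[dB_t] = 0, the mean m(t) = E[X_t] satisfies the ODE m'(t) = a m(t) + b with m(0) = x_0. With a = 3/4, b = 3/5, x_0 = -7/4, the solution is
  m(t) = x_0 * exp(a t) + (b/a) * (exp(a t) - 1)
       = (-7/4) * exp((3/4) t) + ((3/5)/(3/4)) * (exp((3/4) t) - 1)
       = -19*exp(3*t/4)/20 - 4/5.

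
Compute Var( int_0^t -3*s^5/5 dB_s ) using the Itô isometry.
Var = 9*t^11/275

The Itô integral of a deterministic integrand f(s) has mean 0 because each increment f(s) * (B_{s+ds} - B_s) has mean 0. By the Itô isometry:
  Var( int_0^t f(s) dB_s ) = E[ (int_0^t f(s) dB_s)^2 ] = int_0^t f(s)^2 ds.
Here f(s) = -3*s^5/5, so f(s)^2 = 9*s^10/25. Integrate:
  int_0^t (9*s^10/25) ds = 9*t^11/275.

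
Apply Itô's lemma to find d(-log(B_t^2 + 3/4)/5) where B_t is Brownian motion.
d(-log(B_t^2 + 3/4)/5) = (4*(4*B_t^2 - 3)/(5*(4*B_t^2 + 3)^2)) dt + (-8*B_t/(20*B_t^2 + 15)) dB_t

Itô's formula for f(B_t) gives d f(B_t) = f'(B_t) dB_t + (1/2) f''(B_t) dt. Compute derivatives of f(x) = -log(x^2 + 3/4)/5:
  f'(x)  = -8*x/(20*x^2 + 15)
  f''(x) = 8*(4*x^2 - 3)/(5*(4*x^2 + 3)^2)
Substitute x = B_t and multiply the f'' term by 1/2:
  drift     = (1/2) * (8*(4*x^2 - 3)/(5*(4*x^2 + 3)^2)) evaluated at B_t = 4*(4*B_t^2 - 3)/(5*(4*B_t^2 + 3)^2)
  diffusion = (-8*x/(20*x^2 + 15)) evaluated at B_t = -8*B_t/(20*B_t^2 + 15)
Therefore d(-log(B_t^2 + 3/4)/5) = (4*(4*B_t^2 - 3)/(5*(4*B_t^2 + 3)^2)) dt + (-8*B_t/(20*B_t^2 + 15)) dB_t.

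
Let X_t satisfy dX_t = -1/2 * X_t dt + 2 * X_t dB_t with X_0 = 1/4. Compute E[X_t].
E[X_t] = exp(-t/2)/4

For GBM dX = mu X dt + sigma X dB with X_0 = x_0, apply Itô to Y = log X: dY = (mu - sigma^2/2) dt + sigma dB, so Y_t = log(x_0) + (mu - sigma^2/2) t + sigma B_t and hence X_t = x_0 * exp((mu - sigma^2/2) t + sigma B_t).
With mu = -1/2, sigma = 2, x_0 = 1/4, this gives:
  X_t = 1/4 * exp((-5/2) * t + (2) * B_t).
Since sigma*B_t ~ Normal(0, sigma^2 t), E[exp(sigma*B_t)] = exp(sigma^2 t / 2); so E[X_t] = x_0 * exp((mu - sigma^2/2) t) * exp(sigma^2 t / 2) = x_0 * exp(mu t) = exp(-t/2)/4.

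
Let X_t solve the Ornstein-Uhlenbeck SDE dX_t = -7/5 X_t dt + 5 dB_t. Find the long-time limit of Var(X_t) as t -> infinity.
lim Var(X_t) = 125/14

The OU SDE dX = -theta X dt + sigma dB admits the integrating factor exp(theta t): d(exp(theta t) X_t) = sigma exp(theta t) dB_t. Integrating from 0 to t gives X_t = x_0 * exp(-theta t) + sigma * int_0^t exp(-theta (t-s)) dB_s for any initial x_0. The Itô integral has variance (by the Itô isometry) sigma^2 * int_0^t exp(-2 theta (t - s)) ds = sigma^2 * (1 - exp(-2 theta t)) / (2 theta), independent of x_0.
With theta = 7/5, sigma = 5:
  Var(X_t) = (5)^2 * (1 - exp(-2*7/5 t)) / (2 * 7/5) = 125/14 - 125*exp(-14*t/5)/14.
As t -> infinity, exp(-2*7/5 t) -> 0, so the stationary variance is sigma^2 / (2 theta) = 125/14.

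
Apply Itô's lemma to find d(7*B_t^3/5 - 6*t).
d(7*B_t^3/5 - 6*t) = (21*B_t/5 - 6) dt + (21*B_t^2/5) dB_t

Itô's formula for f(t, x): d f(t, B_t) = (f_t + (1/2) f_xx) dt + f_x dB_t. Compute partials of f(t, x) = -6*t + 7*x^3/5:
  f_t(t,x)  = -6
  f_x(t,x)  = 21*x^2/5
  f_xx(t,x) = 42*x/5
Assemble drift = f_t + (1/2) f_xx = 21*x/5 - 6 and diffusion = f_x = 21*x^2/5. Substituting x = B_t:
  d(7*B_t^3/5 - 6*t) = (21*B_t/5 - 6) dt + (21*B_t^2/5) dB_t.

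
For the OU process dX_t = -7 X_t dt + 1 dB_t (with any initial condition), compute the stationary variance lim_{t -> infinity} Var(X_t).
lim Var(X_t) = 1/14

The OU SDE dX = -theta X dt + sigma dB admits the integrating factor exp(theta t): d(exp(theta t) X_t) = sigma exp(theta t) dB_t. Integrating from 0 to t gives X_t = x_0 * exp(-theta t) + sigma * int_0^t exp(-theta (t-s)) dB_s for any initial x_0. The Itô integral has variance (by the Itô isometry) sigma^2 * int_0^t exp(-2 theta (t - s)) ds = sigma^2 * (1 - exp(-2 theta t)) / (2 theta), independent of x_0.
With theta = 7, sigma = 1:
  Var(X_t) = (1)^2 * (1 - exp(-2*7 t)) / (2 * 7) = 1/14 - exp(-14*t)/14.
As t -> infinity, exp(-2*7 t) -> 0, so the stationary variance is sigma^2 / (2 theta) = 1/14.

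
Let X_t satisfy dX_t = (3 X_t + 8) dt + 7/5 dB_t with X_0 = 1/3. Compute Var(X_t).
Var(X_t) = 49*exp(6*t)/150 - 49/150

The variance V(t) = Var(X_t) satisfies V'(t) = 2 a V(t) + c^2 with V(0) = 0 (drift coefficient is linear in X, diffusion is constant). With a = 3, c = 7/5, the solution is
  V(t) = (c^2 / (2 a)) * (exp(2 a t) - 1)
       = ((7/5)^2 / (2*3)) * (exp(6 t) - 1)
       = 49*exp(6*t)/150 - 49/150.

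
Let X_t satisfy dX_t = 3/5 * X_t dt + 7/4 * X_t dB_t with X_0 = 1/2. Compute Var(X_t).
Var(X_t) = (exp(49*t/16) - 1)*exp(6*t/5)/4

For GBM dX = mu X dt + sigma X dB with X_0 = x_0, apply Itô to Y = log X: dY = (mu - sigma^2/2) dt + sigma dB, so Y_t = log(x_0) + (mu - sigma^2/2) t + sigma B_t and hence X_t = x_0 * exp((mu - sigma^2/2) t + sigma B_t).
With mu = 3/5, sigma = 7/4, x_0 = 1/2, this gives:
  X_t = 1/2 * exp((-149/160) * t + (7/4) * B_t).
Since sigma*B_t ~ Normal(0, sigma^2 t), E[exp(sigma*B_t)] = exp(sigma^2 t / 2); so E[X_t] = x_0 * exp((mu - sigma^2/2) t) * exp(sigma^2 t / 2) = x_0 * exp(mu t) = exp(3*t/5)/2.
Var(X_t) = E[X_t^2] - (E[X_t])^2 = x_0^2 * exp(2 mu t) * (exp(sigma^2 t) - 1) = (exp(49*t/16) - 1)*exp(6*t/5)/4.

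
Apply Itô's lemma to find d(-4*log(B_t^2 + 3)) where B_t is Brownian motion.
d(-4*log(B_t^2 + 3)) = (4*(B_t^2 - 3)/(B_t^2 + 3)^2) dt + (-8*B_t/(B_t^2 + 3)) dB_t

Itô's formula for f(B_t) gives d f(B_t) = f'(B_t) dB_t + (1/2) f''(B_t) dt. Compute derivatives of f(x) = -4*log(x^2 + 3):
  f'(x)  = -8*x/(x^2 + 3)
  f''(x) = 8*(x^2 - 3)/(x^2 + 3)^2
Substitute x = B_t and multiply the f'' term by 1/2:
  drift     = (1/2) * (8*(x^2 - 3)/(x^2 + 3)^2) evaluated at B_t = 4*(B_t^2 - 3)/(B_t^2 + 3)^2
  diffusion = (-8*x/(x^2 + 3)) evaluated at B_t = -8*B_t/(B_t^2 + 3)
Therefore d(-4*log(B_t^2 + 3)) = (4*(B_t^2 - 3)/(B_t^2 + 3)^2) dt + (-8*B_t/(B_t^2 + 3)) dB_t.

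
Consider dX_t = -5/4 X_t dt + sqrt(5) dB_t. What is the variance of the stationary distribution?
lim Var(X_t) = 2

The OU SDE dX = -theta X dt + sigma dB admits the integrating factor exp(theta t): d(exp(theta t) X_t) = sigma exp(theta t) dB_t. Integrating from 0 to t gives X_t = x_0 * exp(-theta t) + sigma * int_0^t exp(-theta (t-s)) dB_s for any initial x_0. The Itô integral has variance (by the Itô isometry) sigma^2 * int_0^t exp(-2 theta (t - s)) ds = sigma^2 * (1 - exp(-2 theta t)) / (2 theta), independent of x_0.
With theta = 5/4, sigma = sqrt(5):
  Var(X_t) = (sqrt(5))^2 * (1 - exp(-2*5/4 t)) / (2 * 5/4) = 2 - 2*exp(-5*t/2).
As t -> infinity, exp(-2*5/4 t) -> 0, so the stationary variance is sigma^2 / (2 theta) = 2.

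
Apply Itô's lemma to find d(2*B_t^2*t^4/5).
d(2*B_t^2*t^4/5) = (2*t^3*(4*B_t^2 + t)/5) dt + (4*B_t*t^4/5) dB_t

Itô's formula for f(t, x): d f(t, B_t) = (f_t + (1/2) f_xx) dt + f_x dB_t. Compute partials of f(t, x) = 2*t^4*x^2/5:
  f_t(t,x)  = 8*t^3*x^2/5
  f_x(t,x)  = 4*t^4*x/5
  f_xx(t,x) = 4*t^4/5
Assemble drift = f_t + (1/2) f_xx = 2*t^3*(t + 4*x^2)/5 and diffusion = f_x = 4*t^4*x/5. Substituting x = B_t:
  d(2*B_t^2*t^4/5) = (2*t^3*(4*B_t^2 + t)/5) dt + (4*B_t*t^4/5) dB_t.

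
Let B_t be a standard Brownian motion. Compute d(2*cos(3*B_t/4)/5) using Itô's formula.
d(2*cos(3*B_t/4)/5) = (-9*cos(3*B_t/4)/80) dt + (-3*sin(3*B_t/4)/10) dB_t

Itô's formula for f(B_t) gives d f(B_t) = f'(B_t) dB_t + (1/2) f''(B_t) dt. Compute derivatives of f(x) = 2*cos(3*x/4)/5:
  f'(x)  = -3*sin(3*x/4)/10
  f''(x) = -9*cos(3*x/4)/40
Substitute x = B_t and multiply the f'' term by 1/2:
  drift     = (1/2) * (-9*cos(3*x/4)/40) evaluated at B_t = -9*cos(3*B_t/4)/80
  diffusion = (-3*sin(3*x/4)/10) evaluated at B_t = -3*sin(3*B_t/4)/10
Therefore d(2*cos(3*B_t/4)/5) = (-9*cos(3*B_t/4)/80) dt + (-3*sin(3*B_t/4)/10) dB_t.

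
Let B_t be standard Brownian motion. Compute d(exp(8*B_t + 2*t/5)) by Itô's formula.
d(exp(8*B_t + 2*t/5)) = (162*exp(8*B_t + 2*t/5)/5) dt + (8*exp(8*B_t + 2*t/5)) dB_t

Itô's formula for f(t, x): d f(t, B_t) = (f_t + (1/2) f_xx) dt + f_x dB_t. Compute partials of f(t, x) = exp(2*t/5 + 8*x):
  f_t(t,x)  = 2*exp(2*t/5 + 8*x)/5
  f_x(t,x)  = 8*exp(2*t/5 + 8*x)
  f_xx(t,x) = 64*exp(2*t/5 + 8*x)
Assemble drift = f_t + (1/2) f_xx = 162*exp(2*t/5 + 8*x)/5 and diffusion = f_x = 8*exp(2*t/5 + 8*x). Substituting x = B_t:
  d(exp(8*B_t + 2*t/5)) = (162*exp(8*B_t + 2*t/5)/5) dt + (8*exp(8*B_t + 2*t/5)) dB_t.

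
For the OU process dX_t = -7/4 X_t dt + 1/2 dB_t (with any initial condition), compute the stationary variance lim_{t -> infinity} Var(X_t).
lim Var(X_t) = 1/14

The OU SDE dX = -theta X dt + sigma dB admits the integrating factor exp(theta t): d(exp(theta t) X_t) = sigma exp(theta t) dB_t. Integrating from 0 to t gives X_t = x_0 * exp(-theta t) + sigma * int_0^t exp(-theta (t-s)) dB_s for any initial x_0. The Itô integral has variance (by the Itô isometry) sigma^2 * int_0^t exp(-2 theta (t - s)) ds = sigma^2 * (1 - exp(-2 theta t)) / (2 theta), independent of x_0.
With theta = 7/4, sigma = 1/2:
  Var(X_t) = (1/2)^2 * (1 - exp(-2*7/4 t)) / (2 * 7/4) = 1/14 - exp(-7*t/2)/14.
As t -> infinity, exp(-2*7/4 t) -> 0, so the stationary variance is sigma^2 / (2 theta) = 1/14.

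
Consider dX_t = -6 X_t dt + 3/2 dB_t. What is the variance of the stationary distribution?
lim Var(X_t) = 3/16

The OU SDE dX = -theta X dt + sigma dB admits the integrating factor exp(theta t): d(exp(theta t) X_t) = sigma exp(theta t) dB_t. Integrating from 0 to t gives X_t = x_0 * exp(-theta t) + sigma * int_0^t exp(-theta (t-s)) dB_s for any initial x_0. The Itô integral has variance (by the Itô isometry) sigma^2 * int_0^t exp(-2 theta (t - s)) ds = sigma^2 * (1 - exp(-2 theta t)) / (2 theta), independent of x_0.
With theta = 6, sigma = 3/2:
  Var(X_t) = (3/2)^2 * (1 - exp(-2*6 t)) / (2 * 6) = 3/16 - 3*exp(-12*t)/16.
As t -> infinity, exp(-2*6 t) -> 0, so the stationary variance is sigma^2 / (2 theta) = 3/16.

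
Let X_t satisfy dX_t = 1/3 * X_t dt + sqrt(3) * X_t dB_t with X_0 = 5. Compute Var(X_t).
Var(X_t) = 25*(exp(3*t) - 1)*exp(2*t/3)

For GBM dX = mu X dt + sigma X dB with X_0 = x_0, apply Itô to Y = log X: dY = (mu - sigma^2/2) dt + sigma dB, so Y_t = log(x_0) + (mu - sigma^2/2) t + sigma B_t and hence X_t = x_0 * exp((mu - sigma^2/2) t + sigma B_t).
With mu = 1/3, sigma = sqrt(3), x_0 = 5, this gives:
  X_t = 5 * exp((-7/6) * t + (sqrt(3)) * B_t).
Since sigma*B_t ~ Normal(0, sigma^2 t), E[exp(sigma*B_t)] = exp(sigma^2 t / 2); so E[X_t] = x_0 * exp((mu - sigma^2/2) t) * exp(sigma^2 t / 2) = x_0 * exp(mu t) = 5*exp(t/3).
Var(X_t) = E[X_t^2] - (E[X_t])^2 = x_0^2 * exp(2 mu t) * (exp(sigma^2 t) - 1) = 25*(exp(3*t) - 1)*exp(2*t/3).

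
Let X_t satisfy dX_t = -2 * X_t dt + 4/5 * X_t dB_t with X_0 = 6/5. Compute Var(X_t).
Var(X_t) = (36*exp(16*t/25) - 36)*exp(-4*t)/25

For GBM dX = mu X dt + sigma X dB with X_0 = x_0, apply Itô to Y = log X: dY = (mu - sigma^2/2) dt + sigma dB, so Y_t = log(x_0) + (mu - sigma^2/2) t + sigma B_t and hence X_t = x_0 * exp((mu - sigma^2/2) t + sigma B_t).
With mu = -2, sigma = 4/5, x_0 = 6/5, this gives:
  X_t = 6/5 * exp((-58/25) * t + (4/5) * B_t).
Since sigma*B_t ~ Normal(0, sigma^2 t), E[exp(sigma*B_t)] = exp(sigma^2 t / 2); so E[X_t] = x_0 * exp((mu - sigma^2/2) t) * exp(sigma^2 t / 2) = x_0 * exp(mu t) = 6*exp(-2*t)/5.
Var(X_t) = E[X_t^2] - (E[X_t])^2 = x_0^2 * exp(2 mu t) * (exp(sigma^2 t) - 1) = (36*exp(16*t/25) - 36)*exp(-4*t)/25.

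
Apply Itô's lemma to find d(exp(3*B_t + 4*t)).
d(exp(3*B_t + 4*t)) = (17*exp(3*B_t + 4*t)/2) dt + (3*exp(3*B_t + 4*t)) dB_t

Itô's formula for f(t, x): d f(t, B_t) = (f_t + (1/2) f_xx) dt + f_x dB_t. Compute partials of f(t, x) = exp(4*t + 3*x):
  f_t(t,x)  = 4*exp(4*t + 3*x)
  f_x(t,x)  = 3*exp(4*t + 3*x)
  f_xx(t,x) = 9*exp(4*t + 3*x)
Assemble drift = f_t + (1/2) f_xx = 17*exp(4*t + 3*x)/2 and diffusion = f_x = 3*exp(4*t + 3*x). Substituting x = B_t:
  d(exp(3*B_t + 4*t)) = (17*exp(3*B_t + 4*t)/2) dt + (3*exp(3*B_t + 4*t)) dB_t.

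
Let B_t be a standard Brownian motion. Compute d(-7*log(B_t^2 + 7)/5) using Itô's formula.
d(-7*log(B_t^2 + 7)/5) = (7*(B_t^2 - 7)/(5*(B_t^2 + 7)^2)) dt + (-14*B_t/(5*B_t^2 + 35)) dB_t

Itô's formula for f(B_t) gives d f(B_t) = f'(B_t) dB_t + (1/2) f''(B_t) dt. Compute derivatives of f(x) = -7*log(x^2 + 7)/5:
  f'(x)  = -14*x/(5*x^2 + 35)
  f''(x) = 14*(x^2 - 7)/(5*(x^2 + 7)^2)
Substitute x = B_t and multiply the f'' term by 1/2:
  drift     = (1/2) * (14*(x^2 - 7)/(5*(x^2 + 7)^2)) evaluated at B_t = 7*(B_t^2 - 7)/(5*(B_t^2 + 7)^2)
  diffusion = (-14*x/(5*x^2 + 35)) evaluated at B_t = -14*B_t/(5*B_t^2 + 35)
Therefore d(-7*log(B_t^2 + 7)/5) = (7*(B_t^2 - 7)/(5*(B_t^2 + 7)^2)) dt + (-14*B_t/(5*B_t^2 + 35)) dB_t.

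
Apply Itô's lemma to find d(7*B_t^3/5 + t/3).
d(7*B_t^3/5 + t/3) = (21*B_t/5 + 1/3) dt + (21*B_t^2/5) dB_t

Itô's formula for f(t, x): d f(t, B_t) = (f_t + (1/2) f_xx) dt + f_x dB_t. Compute partials of f(t, x) = t/3 + 7*x^3/5:
  f_t(t,x)  = 1/3
  f_x(t,x)  = 21*x^2/5
  f_xx(t,x) = 42*x/5
Assemble drift = f_t + (1/2) f_xx = 21*x/5 + 1/3 and diffusion = f_x = 21*x^2/5. Substituting x = B_t:
  d(7*B_t^3/5 + t/3) = (21*B_t/5 + 1/3) dt + (21*B_t^2/5) dB_t.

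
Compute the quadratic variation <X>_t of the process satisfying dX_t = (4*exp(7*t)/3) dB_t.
<X>_t = 8*exp(14*t)/63 - 8/63

For an Itô process dX_t = a(t) dt + b(t) dB_t, the quadratic variation is <X>_t = int_0^t b(s)^2 ds (the drift term does not contribute). Here b(s) = 4*exp(7*s)/3, so
  b(s)^2 = 16*exp(14*s)/9.
Integrating from 0 to t:
  <X>_t = int_0^t (16*exp(14*s)/9) ds = 8*exp(14*t)/63 - 8/63.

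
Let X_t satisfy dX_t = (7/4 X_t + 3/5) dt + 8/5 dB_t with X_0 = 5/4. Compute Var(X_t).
Var(X_t) = 128*exp(7*t/2)/175 - 128/175

The variance V(t) = Var(X_t) satisfies V'(t) = 2 a V(t) + c^2 with V(0) = 0 (drift coefficient is linear in X, diffusion is constant). With a = 7/4, c = 8/5, the solution is
  V(t) = (c^2 / (2 a)) * (exp(2 a t) - 1)
       = ((8/5)^2 / (2*(7/4))) * (exp((7/2) t) - 1)
       = 128*exp(7*t/2)/175 - 128/175.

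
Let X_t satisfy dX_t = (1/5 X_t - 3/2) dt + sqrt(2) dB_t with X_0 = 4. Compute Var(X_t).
Var(X_t) = 5*exp(2*t/5) - 5

The variance V(t) = Var(X_t) satisfies V'(t) = 2 a V(t) + c^2 with V(0) = 0 (drift coefficient is linear in X, diffusion is constant). With a = 1/5, c = sqrt(2), the solution is
  V(t) = (c^2 / (2 a)) * (exp(2 a t) - 1)
       = (sqrt(2)^2 / (2*(1/5))) * (exp((2/5) t) - 1)
       = 5*exp(2*t/5) - 5.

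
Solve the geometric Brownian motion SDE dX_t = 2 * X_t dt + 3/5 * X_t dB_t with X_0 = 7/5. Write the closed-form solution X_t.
X_t = 7/5 * exp((91/50) * t + (3/5) * B_t)

For GBM dX = mu X dt + sigma X dB with X_0 = x_0, apply Itô to Y = log X: dY = (mu - sigma^2/2) dt + sigma dB, so Y_t = log(x_0) + (mu - sigma^2/2) t + sigma B_t and hence X_t = x_0 * exp((mu - sigma^2/2) t + sigma B_t).
With mu = 2, sigma = 3/5, x_0 = 7/5, this gives:
  X_t = 7/5 * exp((91/50) * t + (3/5) * B_t).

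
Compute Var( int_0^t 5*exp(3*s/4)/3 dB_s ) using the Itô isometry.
Var = 50*exp(3*t/2)/27 - 50/27

The Itô integral of a deterministic integrand f(s) has mean 0 because each increment f(s) * (B_{s+ds} - B_s) has mean 0. By the Itô isometry:
  Var( int_0^t f(s) dB_s ) = E[ (int_0^t f(s) dB_s)^2 ] = int_0^t f(s)^2 ds.
Here f(s) = 5*exp(3*s/4)/3, so f(s)^2 = 25*exp(3*s/2)/9. Integrate:
  int_0^t (25*exp(3*s/2)/9) ds = 50*exp(3*t/2)/27 - 50/27.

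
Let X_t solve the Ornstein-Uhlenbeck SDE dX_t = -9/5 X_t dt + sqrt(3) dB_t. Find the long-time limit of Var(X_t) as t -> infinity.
lim Var(X_t) = 5/6

The OU SDE dX = -theta X dt + sigma dB admits the integrating factor exp(theta t): d(exp(theta t) X_t) = sigma exp(theta t) dB_t. Integrating from 0 to t gives X_t = x_0 * exp(-theta t) + sigma * int_0^t exp(-theta (t-s)) dB_s for any initial x_0. The Itô integral has variance (by the Itô isometry) sigma^2 * int_0^t exp(-2 theta (t - s)) ds = sigma^2 * (1 - exp(-2 theta t)) / (2 theta), independent of x_0.
With theta = 9/5, sigma = sqrt(3):
  Var(X_t) = (sqrt(3))^2 * (1 - exp(-2*9/5 t)) / (2 * 9/5) = 5/6 - 5*exp(-18*t/5)/6.
As t -> infinity, exp(-2*9/5 t) -> 0, so the stationary variance is sigma^2 / (2 theta) = 5/6.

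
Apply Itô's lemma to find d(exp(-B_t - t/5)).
d(exp(-B_t - t/5)) = (3*exp(-B_t - t/5)/10) dt + (-exp(-B_t - t/5)) dB_t

Itô's formula for f(t, x): d f(t, B_t) = (f_t + (1/2) f_xx) dt + f_x dB_t. Compute partials of f(t, x) = exp(-t/5 - x):
  f_t(t,x)  = -exp(-t/5 - x)/5
  f_x(t,x)  = -exp(-t/5 - x)
  f_xx(t,x) = exp(-t/5 - x)
Assemble drift = f_t + (1/2) f_xx = 3*exp(-t/5 - x)/10 and diffusion = f_x = -exp(-t/5 - x). Substituting x = B_t:
  d(exp(-B_t - t/5)) = (3*exp(-B_t - t/5)/10) dt + (-exp(-B_t - t/5)) dB_t.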